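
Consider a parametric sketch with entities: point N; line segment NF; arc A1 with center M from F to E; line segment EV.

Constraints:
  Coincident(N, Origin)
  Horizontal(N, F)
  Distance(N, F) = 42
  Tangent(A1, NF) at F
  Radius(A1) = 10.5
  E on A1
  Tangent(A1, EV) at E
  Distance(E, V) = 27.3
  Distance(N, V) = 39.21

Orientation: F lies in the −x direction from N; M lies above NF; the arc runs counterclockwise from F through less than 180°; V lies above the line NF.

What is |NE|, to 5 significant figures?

32.897

N is at the origin; N and F share the same y with |NF| = 42.0 and F on the −x side, so F = (-42.000, 0.0000). Since A1 is tangent to NF there, MF ⟂ NF, so M = F + (0, 10.5) = (-42.000, 10.500). Since ME ⟂ EV (tangency), |MV| = √(10.5² + 27.3²) = 29.250 regardless of where E sits on A1. So V lies on both circle(N, 39.21) and circle(M, 29.250); the above-NF intersection is V = (-22.382, 32.195). E is the foot of the tangent from V: E = (-32.203, 6.7225).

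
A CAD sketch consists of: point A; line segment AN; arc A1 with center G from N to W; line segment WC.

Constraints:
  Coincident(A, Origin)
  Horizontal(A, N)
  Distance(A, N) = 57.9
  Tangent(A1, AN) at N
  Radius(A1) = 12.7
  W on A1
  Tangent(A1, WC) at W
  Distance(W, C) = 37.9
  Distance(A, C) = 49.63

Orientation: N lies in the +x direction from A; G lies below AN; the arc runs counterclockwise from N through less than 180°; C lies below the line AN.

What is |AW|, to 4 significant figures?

47.16

Checks: A = (0.00, 0.00) ✓; |GW| = 12.70 ✓; ∠(GW, WC) = 90.00° ✓; |WC| = 37.90 ✓; |AC| = 49.63 ✓.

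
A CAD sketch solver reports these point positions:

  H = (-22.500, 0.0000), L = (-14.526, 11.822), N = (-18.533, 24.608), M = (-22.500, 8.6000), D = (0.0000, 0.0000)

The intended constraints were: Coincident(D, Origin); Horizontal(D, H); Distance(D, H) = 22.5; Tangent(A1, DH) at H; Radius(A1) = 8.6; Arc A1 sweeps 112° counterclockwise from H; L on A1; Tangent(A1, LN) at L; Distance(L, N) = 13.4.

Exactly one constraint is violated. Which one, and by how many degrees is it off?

Tangent(A1, LN) at L — off by 4.60°.

D = (0.00, 0.00) ✓; D.y = 0.00, H.y = 0.00 ✓; |DH| = 22.50 ✓; ∠(MH, HD) = 90.00° ✓; |MH| = 8.600 ✓; bearing(M→L) − bearing(M→H) = 112.0° ✓; |ML| = 8.600 ✓; ∠(ML, LN) = 94.60° ✗; |LN| = 13.40 ✓.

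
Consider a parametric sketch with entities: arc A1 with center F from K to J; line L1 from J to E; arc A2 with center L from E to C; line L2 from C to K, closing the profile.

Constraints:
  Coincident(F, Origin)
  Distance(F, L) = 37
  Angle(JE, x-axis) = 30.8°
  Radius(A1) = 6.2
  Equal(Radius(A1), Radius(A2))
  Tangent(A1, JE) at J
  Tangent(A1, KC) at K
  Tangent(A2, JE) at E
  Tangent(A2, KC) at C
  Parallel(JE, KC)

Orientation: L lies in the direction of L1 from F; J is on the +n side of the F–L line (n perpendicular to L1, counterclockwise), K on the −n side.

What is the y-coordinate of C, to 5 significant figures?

13.620

The slot axis is L1's direction at 30.8°, so u = (cos 30.8°, sin 30.8°) = (0.85896, 0.51204) and n = (−sin 30.8°, cos 30.8°) = (-0.51204, 0.85896). F is at the origin and L lies 37.0 along u from F, so L = 37.0·u = (31.782, 18.946). Tangency of A1 to both parallel lines with radius 6.2 puts J and K at F ± 6.2·n: J = (-3.1747, 5.3256), K = (3.1747, -5.3256). Equal radii place E and C the same way about L: E = L + 6.2·n = (28.607, 24.271), C = L − 6.2·n = (34.956, 13.620). So C.y = 13.620.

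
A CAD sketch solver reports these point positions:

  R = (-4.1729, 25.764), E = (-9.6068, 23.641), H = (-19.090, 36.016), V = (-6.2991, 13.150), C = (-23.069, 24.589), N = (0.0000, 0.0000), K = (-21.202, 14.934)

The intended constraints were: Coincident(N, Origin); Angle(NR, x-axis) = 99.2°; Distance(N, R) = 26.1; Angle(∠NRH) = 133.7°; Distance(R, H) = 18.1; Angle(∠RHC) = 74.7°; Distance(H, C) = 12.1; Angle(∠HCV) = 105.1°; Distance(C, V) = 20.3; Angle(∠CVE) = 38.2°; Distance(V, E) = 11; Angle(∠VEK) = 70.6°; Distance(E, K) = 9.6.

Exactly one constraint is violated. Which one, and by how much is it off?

Distance(E, K) = 9.6 — off by 4.90.

N = (0.00, 0.00) ✓; NR at 99.20° ✓; |NR| = 26.10 ✓; ∠NRH = 133.7° ✓; |RH| = 18.10 ✓; ∠RHC = 74.70° ✓; |HC| = 12.10 ✓; ∠HCV = 105.1° ✓; |CV| = 20.30 ✓; ∠CVE = 38.20° ✓; |VE| = 11.00 ✓; ∠VEK = 70.60° ✓; |EK| = 14.50 ✗.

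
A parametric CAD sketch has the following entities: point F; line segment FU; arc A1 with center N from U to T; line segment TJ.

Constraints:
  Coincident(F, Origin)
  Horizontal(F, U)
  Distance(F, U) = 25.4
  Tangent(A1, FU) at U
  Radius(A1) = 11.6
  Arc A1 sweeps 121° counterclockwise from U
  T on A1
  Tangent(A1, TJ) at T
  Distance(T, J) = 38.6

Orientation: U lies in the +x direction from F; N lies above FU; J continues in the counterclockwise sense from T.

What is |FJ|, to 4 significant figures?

52.97

F is at the origin; FU is horizontal with |FU| = 25.4 and U on the +x side, so U = (25.40, 0.000). Tangency of A1 to FU means the radius NU is perpendicular to FU, so N = U + (0, 11.6) = (25.40, 11.60). On A1, U sits at bearing -90° from N; a 121° counterclockwise sweep puts T at bearing 31°, so T = N + 11.6·(cos 31°, sin 31°) = (35.34, 17.57). A1 meets TJ tangentially, so NT is at right angles to TJ, so TJ runs along (−sin 31°, cos 31°); with |TJ| = 38.6, J = (15.46, 50.66). Then |FJ| = |J − F| = 52.97.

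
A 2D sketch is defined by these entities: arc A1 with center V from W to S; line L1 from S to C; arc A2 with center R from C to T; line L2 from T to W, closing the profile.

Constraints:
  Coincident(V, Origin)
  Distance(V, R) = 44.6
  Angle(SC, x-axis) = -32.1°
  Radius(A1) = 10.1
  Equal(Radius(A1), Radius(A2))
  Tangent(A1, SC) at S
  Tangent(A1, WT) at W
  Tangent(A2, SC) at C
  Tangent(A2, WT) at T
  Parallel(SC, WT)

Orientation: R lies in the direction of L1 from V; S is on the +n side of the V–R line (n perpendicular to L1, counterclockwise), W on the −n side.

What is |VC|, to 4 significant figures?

45.73

The slot axis is L1's direction at -32.1°, so u = (cos -32.1°, sin -32.1°) = (0.8471, -0.5314) and n = (−sin -32.1°, cos -32.1°) = (0.5314, 0.8471). V is at the origin and R lies 44.6 along u from V, so R = 44.6·u = (37.78, -23.70). Tangency of A1 to both parallel lines with radius 10.1 puts S and W at V ± 10.1·n: S = (5.367, 8.556), W = (-5.367, -8.556). Equal radii place C and T the same way about R: C = R + 10.1·n = (43.15, -15.14), T = R − 10.1·n = (32.41, -32.26). Then |VC| = |C − V| = 45.73.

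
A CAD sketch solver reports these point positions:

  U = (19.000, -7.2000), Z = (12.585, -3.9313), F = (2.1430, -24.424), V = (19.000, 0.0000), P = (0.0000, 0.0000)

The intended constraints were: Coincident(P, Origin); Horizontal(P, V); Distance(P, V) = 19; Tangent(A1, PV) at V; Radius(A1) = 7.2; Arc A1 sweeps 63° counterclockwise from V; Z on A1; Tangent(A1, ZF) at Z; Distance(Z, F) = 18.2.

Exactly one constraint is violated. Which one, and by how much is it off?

Distance(Z, F) = 18.2 — off by 4.80.

P = (0.00, 0.00) ✓; P.y = 0.00, V.y = 0.00 ✓; |PV| = 19.00 ✓; ∠(UV, VP) = 90.00° ✓; |UV| = 7.200 ✓; bearing(U→Z) − bearing(U→V) = 63.00° ✓; |UZ| = 7.200 ✓; ∠(UZ, ZF) = 90.00° ✓; |ZF| = 23.00 ✗.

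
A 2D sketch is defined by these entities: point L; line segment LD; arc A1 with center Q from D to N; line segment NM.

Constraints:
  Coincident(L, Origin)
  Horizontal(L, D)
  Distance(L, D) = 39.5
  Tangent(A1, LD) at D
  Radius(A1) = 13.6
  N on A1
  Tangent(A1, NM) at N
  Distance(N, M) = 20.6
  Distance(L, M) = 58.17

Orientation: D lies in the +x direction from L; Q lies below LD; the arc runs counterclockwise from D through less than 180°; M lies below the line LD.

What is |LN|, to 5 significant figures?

37.694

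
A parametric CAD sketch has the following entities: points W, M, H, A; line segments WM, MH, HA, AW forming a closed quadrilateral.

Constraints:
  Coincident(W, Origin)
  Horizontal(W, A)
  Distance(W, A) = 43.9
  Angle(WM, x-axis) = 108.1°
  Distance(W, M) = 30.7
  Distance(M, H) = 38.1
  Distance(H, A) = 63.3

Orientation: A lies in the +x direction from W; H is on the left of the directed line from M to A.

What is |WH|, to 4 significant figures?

59.37

Checks: W.y = 0.00, A.y = 0.00 ✓; |MH| = 38.10 ✓; |HA| = 63.30 ✓.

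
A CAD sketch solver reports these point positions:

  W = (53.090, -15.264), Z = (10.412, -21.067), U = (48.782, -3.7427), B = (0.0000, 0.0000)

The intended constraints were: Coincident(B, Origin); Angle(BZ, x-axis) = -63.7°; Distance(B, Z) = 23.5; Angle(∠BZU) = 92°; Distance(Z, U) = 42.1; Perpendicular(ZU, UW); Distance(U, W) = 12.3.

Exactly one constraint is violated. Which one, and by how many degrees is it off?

Perpendicular(ZU, UW) — off by 3.80°.

B = (0.00, 0.00) ✓; BZ at -63.70° ✓; |BZ| = 23.50 ✓; ∠BZU = 92.00° ✓; |ZU| = 42.10 ✓; ∠(ZU, UW) = 93.80° ✗; |UW| = 12.30 ✓.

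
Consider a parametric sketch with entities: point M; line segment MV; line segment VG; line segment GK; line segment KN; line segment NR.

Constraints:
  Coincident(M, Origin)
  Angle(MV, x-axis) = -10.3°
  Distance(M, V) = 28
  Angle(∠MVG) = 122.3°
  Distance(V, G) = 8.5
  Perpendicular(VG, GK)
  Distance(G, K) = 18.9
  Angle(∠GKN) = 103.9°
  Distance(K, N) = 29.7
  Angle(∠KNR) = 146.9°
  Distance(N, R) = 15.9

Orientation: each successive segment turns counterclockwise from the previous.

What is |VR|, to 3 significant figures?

41.0

M is at the origin; MV runs at -10.3° with length 28.0, so V = (27.5, -5.01). ∠MVG = 122.3° gives VG at 47.4° from the x-axis; with |VG| = 8.5, G = (33.3, 1.25). The perpendicularity gives GK at right angles to VG, so GK runs at 137°; with |GK| = 18.9, K = (19.4, 14.0). ∠GKN = 103.9° gives KN at -146° from the x-axis; with |KN| = 29.7, N = (-5.38, -2.35). ∠KNR = 146.9° gives NR at -113° from the x-axis; with |NR| = 15.9, R = (-11.7, -16.9). Then |VR| = |R − V| = 41.0.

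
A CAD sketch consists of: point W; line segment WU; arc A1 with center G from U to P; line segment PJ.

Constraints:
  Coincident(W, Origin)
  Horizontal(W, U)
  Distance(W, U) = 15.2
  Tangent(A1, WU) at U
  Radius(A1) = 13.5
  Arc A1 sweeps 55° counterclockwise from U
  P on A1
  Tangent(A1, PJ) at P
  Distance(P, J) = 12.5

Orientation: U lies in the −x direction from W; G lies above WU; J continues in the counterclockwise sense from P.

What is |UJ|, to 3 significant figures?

24.3

W is at the origin; W and U share the same y with |WU| = 15.2 and U on the −x side, so U = (-15.2, 0.00). Tangency of A1 to WU means the radius GU is perpendicular to WU, so G = U + (0, 13.5) = (-15.2, 13.5). On A1, U sits at bearing -90° from G; a 55° counterclockwise sweep puts P at bearing -35°, so P = G + 13.5·(cos -35°, sin -35°) = (-4.14, 5.76). Since A1 is tangent to PJ there, GP ⟂ PJ, so PJ runs along (−sin -35°, cos -35°); with |PJ| = 12.5, J = (3.03, 16.0). Then |UJ| = |J − U| = 24.3.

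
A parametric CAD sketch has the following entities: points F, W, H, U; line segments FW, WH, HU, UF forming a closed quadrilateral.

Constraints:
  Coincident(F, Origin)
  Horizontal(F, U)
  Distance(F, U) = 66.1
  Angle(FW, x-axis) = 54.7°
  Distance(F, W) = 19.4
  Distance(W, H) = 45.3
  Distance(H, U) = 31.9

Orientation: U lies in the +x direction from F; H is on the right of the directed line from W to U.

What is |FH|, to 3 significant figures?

44.5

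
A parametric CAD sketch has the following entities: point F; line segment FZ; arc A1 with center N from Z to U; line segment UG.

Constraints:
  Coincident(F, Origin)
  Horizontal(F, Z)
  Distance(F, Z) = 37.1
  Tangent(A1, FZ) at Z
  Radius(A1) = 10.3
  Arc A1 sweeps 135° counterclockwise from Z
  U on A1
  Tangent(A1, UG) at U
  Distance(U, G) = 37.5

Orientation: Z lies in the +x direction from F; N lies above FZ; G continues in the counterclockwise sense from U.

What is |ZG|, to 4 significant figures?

48.11

F is at the origin; F and Z share the same y with |FZ| = 37.1 and Z on the +x side, so Z = (37.10, 0.000). Tangency of A1 to FZ means the radius NZ is perpendicular to FZ, so N = Z + (0, 10.3) = (37.10, 10.30). On A1, Z sits at bearing -90° from N; a 135° counterclockwise sweep puts U at bearing 45°, so U = N + 10.3·(cos 45°, sin 45°) = (44.38, 17.58). Since A1 is tangent to UG there, NU ⟂ UG, so UG runs along (−sin 45°, cos 45°); with |UG| = 37.5, G = (17.87, 44.10). Then |ZG| = |G − Z| = 48.11.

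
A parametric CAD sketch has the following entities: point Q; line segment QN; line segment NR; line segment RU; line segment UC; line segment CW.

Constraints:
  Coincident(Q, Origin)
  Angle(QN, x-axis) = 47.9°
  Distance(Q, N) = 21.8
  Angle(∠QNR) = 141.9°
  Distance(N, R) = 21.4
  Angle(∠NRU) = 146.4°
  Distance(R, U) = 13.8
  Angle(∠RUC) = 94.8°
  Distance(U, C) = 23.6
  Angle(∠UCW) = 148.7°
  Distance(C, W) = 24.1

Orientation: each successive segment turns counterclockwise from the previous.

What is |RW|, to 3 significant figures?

45.4

Q is at the origin; QN runs at 47.9° with length 21.8, so N = (14.6, 16.2). ∠QNR = 141.9° gives NR at 86.0° from the x-axis; with |NR| = 21.4, R = (16.1, 37.5). ∠NRU = 146.4° gives RU at 120° from the x-axis; with |RU| = 13.8, U = (9.29, 49.5). ∠RUC = 94.8° gives UC at -155° from the x-axis; with |UC| = 23.6, C = (-12.1, 39.6). ∠UCW = 148.7° gives CW at -124° from the x-axis; with |CW| = 24.1, W = (-25.6, 19.6). Then |RW| = |W − R| = 45.4.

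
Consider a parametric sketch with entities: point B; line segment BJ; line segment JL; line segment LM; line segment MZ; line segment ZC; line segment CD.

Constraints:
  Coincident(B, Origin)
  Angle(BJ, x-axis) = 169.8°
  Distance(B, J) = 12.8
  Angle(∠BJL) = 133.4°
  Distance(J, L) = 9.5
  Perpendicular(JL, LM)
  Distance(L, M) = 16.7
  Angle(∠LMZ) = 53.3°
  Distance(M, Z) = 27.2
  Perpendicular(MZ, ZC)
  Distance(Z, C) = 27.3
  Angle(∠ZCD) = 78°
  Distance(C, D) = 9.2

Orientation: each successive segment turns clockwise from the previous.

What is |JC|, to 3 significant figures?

21.8

B is at the origin; BJ runs at 169.8° with length 12.8, so J = (-12.6, 2.27). ∠BJL = 133.4° gives JL at 123° from the x-axis; with |JL| = 9.5, L = (-17.8, 10.2). JL is perpendicular to LM, so LM runs at 33.2°; with |LM| = 16.7, M = (-3.83, 19.4). ∠LMZ = 53.3° gives MZ at -93.5° from the x-axis; with |MZ| = 27.2, Z = (-5.49, -7.79). MZ is perpendicular to ZC, so ZC runs at 177°; with |ZC| = 27.3, C = (-32.7, -6.12). Then |JC| = |C − J| = 21.8.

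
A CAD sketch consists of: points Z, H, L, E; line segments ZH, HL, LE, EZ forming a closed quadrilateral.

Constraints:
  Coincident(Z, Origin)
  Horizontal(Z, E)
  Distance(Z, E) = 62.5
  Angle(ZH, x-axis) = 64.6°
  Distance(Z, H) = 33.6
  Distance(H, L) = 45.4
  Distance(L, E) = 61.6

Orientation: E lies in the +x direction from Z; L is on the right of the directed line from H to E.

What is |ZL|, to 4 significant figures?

13.63

Z is at the origin; ZE is horizontal with |ZE| = 62.5 and E in +x, so E = (62.5, 0). ZH runs at 64.6° with |ZH| = 33.6, so H = (14.41, 30.35). L is determined by |HL| = 45.4 and |LE| = 61.6 together: it lies at the intersection of circle(H, 45.4) and circle(E, 61.6). With |HE| = 56.87, the foot of the radical line on HE is 13.19 from H and the perpendicular offset is √(45.4² − 13.19²) = 43.44. Taking the right-of-HE solution: L = (2.381, -13.42).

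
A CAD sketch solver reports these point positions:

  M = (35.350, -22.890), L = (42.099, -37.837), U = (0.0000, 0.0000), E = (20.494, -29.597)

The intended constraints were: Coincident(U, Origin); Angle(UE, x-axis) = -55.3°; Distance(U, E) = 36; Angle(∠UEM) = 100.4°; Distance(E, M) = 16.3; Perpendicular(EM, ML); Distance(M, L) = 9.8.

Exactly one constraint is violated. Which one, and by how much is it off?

Distance(M, L) = 9.8 — off by 6.60.

U = (0.00, 0.00) ✓; UE at -55.30° ✓; |UE| = 36.00 ✓; ∠UEM = 100.4° ✓; |EM| = 16.30 ✓; ∠(EM, ML) = 90.00° ✓; |ML| = 16.40 ✗.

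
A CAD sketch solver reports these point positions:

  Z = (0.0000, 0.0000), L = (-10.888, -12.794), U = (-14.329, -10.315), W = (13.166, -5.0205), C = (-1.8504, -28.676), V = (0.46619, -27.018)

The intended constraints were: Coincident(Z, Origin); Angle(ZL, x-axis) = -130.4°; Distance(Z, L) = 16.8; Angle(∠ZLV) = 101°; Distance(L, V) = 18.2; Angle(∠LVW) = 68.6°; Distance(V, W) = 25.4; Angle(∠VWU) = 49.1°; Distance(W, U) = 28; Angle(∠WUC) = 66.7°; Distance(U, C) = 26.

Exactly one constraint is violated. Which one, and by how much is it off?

Distance(U, C) = 26 — off by 3.80.

Z = (0.00, 0.00) ✓; ZL at -130.4° ✓; |ZL| = 16.80 ✓; ∠ZLV = 101.0° ✓; |LV| = 18.20 ✓; ∠LVW = 68.60° ✓; |VW| = 25.40 ✓; ∠VWU = 49.10° ✓; |WU| = 28.00 ✓; ∠WUC = 66.70° ✓; |UC| = 22.20 ✗.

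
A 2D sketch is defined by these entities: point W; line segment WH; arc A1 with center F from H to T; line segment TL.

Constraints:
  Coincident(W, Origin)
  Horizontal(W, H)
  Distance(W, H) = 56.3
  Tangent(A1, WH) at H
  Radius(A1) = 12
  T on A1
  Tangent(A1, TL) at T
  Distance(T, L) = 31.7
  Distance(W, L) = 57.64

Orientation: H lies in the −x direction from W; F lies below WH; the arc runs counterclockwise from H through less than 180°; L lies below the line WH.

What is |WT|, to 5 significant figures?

67.457

Checks: ∠(FH, HW) = 90.00° ✓; |FT| = 12.00 ✓; ∠(FT, TL) = 90.00° ✓; |TL| = 31.70 ✓; |WL| = 57.64 ✓.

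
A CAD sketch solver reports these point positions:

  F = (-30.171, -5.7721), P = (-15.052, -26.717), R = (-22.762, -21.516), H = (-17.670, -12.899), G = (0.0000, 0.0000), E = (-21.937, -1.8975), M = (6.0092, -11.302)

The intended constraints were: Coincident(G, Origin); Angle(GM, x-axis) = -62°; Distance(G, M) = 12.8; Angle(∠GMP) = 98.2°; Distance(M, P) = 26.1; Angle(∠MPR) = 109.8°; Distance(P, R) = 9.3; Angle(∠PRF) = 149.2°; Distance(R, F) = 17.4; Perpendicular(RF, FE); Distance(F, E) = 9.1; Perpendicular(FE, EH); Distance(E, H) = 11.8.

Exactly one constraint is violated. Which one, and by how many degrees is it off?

Perpendicular(FE, EH) — off by 4.00°.

G = (0.00, 0.00) ✓; GM at -62.00° ✓; |GM| = 12.80 ✓; ∠GMP = 98.20° ✓; |MP| = 26.10 ✓; ∠MPR = 109.8° ✓; |PR| = 9.300 ✓; ∠PRF = 149.2° ✓; |RF| = 17.40 ✓; ∠(RF, FE) = 90.00° ✓; |FE| = 9.100 ✓; ∠(FE, EH) = 94.00° ✗; |EH| = 11.80 ✓.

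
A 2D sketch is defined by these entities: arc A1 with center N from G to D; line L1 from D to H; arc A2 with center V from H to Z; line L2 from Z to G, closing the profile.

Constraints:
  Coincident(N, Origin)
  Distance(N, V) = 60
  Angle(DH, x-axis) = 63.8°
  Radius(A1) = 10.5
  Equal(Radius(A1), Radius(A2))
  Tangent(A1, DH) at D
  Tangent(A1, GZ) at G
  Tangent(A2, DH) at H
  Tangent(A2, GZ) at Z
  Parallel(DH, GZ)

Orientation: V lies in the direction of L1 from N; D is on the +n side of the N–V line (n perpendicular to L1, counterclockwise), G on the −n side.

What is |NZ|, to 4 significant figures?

60.91

Tangency of A1 to both parallel lines with radius 10.5 puts D and G at N ± 10.5·n: D = (-9.421, 4.636), G = (9.421, -4.636). Equal radii place H and Z the same way about V: H = V + 10.5·n = (17.07, 58.47), Z = V − 10.5·n = (35.91, 49.20). Then |NZ| = |Z − N| = 60.91.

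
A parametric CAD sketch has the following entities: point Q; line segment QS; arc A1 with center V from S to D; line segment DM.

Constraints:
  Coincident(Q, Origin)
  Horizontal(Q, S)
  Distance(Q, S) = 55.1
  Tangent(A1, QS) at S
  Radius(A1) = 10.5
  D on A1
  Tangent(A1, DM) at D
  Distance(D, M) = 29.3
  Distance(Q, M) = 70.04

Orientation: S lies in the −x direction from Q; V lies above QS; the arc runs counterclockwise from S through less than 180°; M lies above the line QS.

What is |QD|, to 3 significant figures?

47.6

Checks: |QS| = 55.10 ✓; |VD| = 10.50 ✓; ∠(VD, DM) = 90.00° ✓; |DM| = 29.30 ✓; |QM| = 70.04 ✓.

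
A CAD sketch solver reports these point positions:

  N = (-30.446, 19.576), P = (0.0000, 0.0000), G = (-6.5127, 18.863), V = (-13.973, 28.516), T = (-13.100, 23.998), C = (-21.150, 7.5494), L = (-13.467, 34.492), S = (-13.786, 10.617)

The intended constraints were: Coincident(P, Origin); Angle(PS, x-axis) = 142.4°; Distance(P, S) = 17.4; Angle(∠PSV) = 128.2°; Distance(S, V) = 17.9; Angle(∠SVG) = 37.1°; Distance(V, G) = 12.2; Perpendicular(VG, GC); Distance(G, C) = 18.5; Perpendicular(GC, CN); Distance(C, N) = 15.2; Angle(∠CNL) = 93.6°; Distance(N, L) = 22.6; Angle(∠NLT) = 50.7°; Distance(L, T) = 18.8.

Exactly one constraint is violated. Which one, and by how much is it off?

Distance(L, T) = 18.8 — off by 8.30.

P = (0.00, 0.00) ✓; PS at 142.4° ✓; |PS| = 17.40 ✓; ∠PSV = 128.2° ✓; |SV| = 17.90 ✓; ∠SVG = 37.10° ✓; |VG| = 12.20 ✓; ∠(VG, GC) = 90.00° ✓; |GC| = 18.50 ✓; ∠(GC, CN) = 90.00° ✓; |CN| = 15.20 ✓; ∠CNL = 93.60° ✓; |NL| = 22.60 ✓; ∠NLT = 50.70° ✓; |LT| = 10.50 ✗.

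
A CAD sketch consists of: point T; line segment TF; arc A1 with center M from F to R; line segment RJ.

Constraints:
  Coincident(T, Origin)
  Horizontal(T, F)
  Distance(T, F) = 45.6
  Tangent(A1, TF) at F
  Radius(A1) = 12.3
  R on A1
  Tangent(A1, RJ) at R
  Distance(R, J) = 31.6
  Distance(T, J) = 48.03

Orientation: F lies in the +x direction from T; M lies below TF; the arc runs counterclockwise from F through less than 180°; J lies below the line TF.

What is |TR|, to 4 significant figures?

34.94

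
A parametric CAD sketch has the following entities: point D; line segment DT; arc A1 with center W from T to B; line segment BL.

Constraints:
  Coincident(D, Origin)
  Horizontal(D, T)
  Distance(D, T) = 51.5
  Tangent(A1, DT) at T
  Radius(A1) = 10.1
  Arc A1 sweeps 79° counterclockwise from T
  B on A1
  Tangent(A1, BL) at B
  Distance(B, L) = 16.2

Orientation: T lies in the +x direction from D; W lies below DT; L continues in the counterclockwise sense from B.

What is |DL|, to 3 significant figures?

45.4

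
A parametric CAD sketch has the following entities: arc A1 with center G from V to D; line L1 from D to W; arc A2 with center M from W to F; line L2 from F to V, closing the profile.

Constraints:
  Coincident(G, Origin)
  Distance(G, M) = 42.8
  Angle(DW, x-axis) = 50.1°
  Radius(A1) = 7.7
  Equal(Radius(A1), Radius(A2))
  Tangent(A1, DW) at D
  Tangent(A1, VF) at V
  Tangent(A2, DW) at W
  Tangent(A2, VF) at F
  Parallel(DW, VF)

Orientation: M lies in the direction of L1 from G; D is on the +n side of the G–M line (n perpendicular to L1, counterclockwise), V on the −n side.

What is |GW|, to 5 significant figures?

43.487

Tangency of A1 to both parallel lines with radius 7.7 puts D and V at G ± 7.7·n: D = (-5.9072, 4.9392), V = (5.9072, -4.9392). Equal radii place W and F the same way about M: W = M + 7.7·n = (21.547, 37.774), F = M − 7.7·n = (33.361, 27.896). Then |GW| = |W − G| = 43.487.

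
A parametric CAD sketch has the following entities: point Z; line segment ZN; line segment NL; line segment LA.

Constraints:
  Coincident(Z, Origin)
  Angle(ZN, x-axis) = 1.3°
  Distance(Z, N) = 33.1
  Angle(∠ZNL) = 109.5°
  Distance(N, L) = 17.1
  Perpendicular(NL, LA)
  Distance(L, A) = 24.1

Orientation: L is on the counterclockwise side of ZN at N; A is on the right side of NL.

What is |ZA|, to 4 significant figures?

62.05

Z is at the origin; ZN runs at 1.3° with length 33.1, so N = 33.1·(cos 1.3°, sin 1.3°) = (33.09, 0.7510). ∠ZNL = 109.5°, so NL runs at 1.3° + (180° − 109.5°) = 71.80° from the x-axis; with |NL| = 17.1, L = N + 17.1·(cos 71.80°, sin 71.80°) = (38.43, 17.00). The perpendicularity gives LA at right angles to NL; with |LA| = 24.1 on the right of NL, A = L + 24.1·(0.9500, -0.3123) = (61.33, 9.468). Then |ZA| = |A − Z| = 62.05.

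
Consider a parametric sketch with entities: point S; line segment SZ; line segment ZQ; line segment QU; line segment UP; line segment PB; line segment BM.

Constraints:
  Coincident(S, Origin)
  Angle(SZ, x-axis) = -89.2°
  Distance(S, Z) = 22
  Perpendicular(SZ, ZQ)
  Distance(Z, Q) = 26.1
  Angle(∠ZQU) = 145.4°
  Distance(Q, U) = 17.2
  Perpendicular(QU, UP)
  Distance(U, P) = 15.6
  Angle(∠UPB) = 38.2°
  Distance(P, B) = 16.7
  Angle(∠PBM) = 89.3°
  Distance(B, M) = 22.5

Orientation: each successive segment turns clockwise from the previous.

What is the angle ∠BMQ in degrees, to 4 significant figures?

13.09°

S is at the origin; SZ runs at -89.2° with length 22.0, so Z = (0.3072, -22.00). SZ ⟂ ZQ, so ZQ runs at -179.2°; with |ZQ| = 26.1, Q = (-25.79, -22.36). ∠ZQU = 145.4° gives QU at 146.2° from the x-axis; with |QU| = 17.2, U = (-40.08, -12.79). QU ⟂ UP, so UP runs at 56.20°; with |UP| = 15.6, P = (-31.41, 0.1694). ∠UPB = 38.2° gives PB at -85.60° from the x-axis; with |PB| = 16.7, B = (-30.12, -16.48). ∠PBM = 89.3° gives BM at -176.3° from the x-axis; with |BM| = 22.5, M = (-52.58, -17.93). Then cos ∠BMQ = MB·MQ / (|MB||MQ|), giving 13.09°.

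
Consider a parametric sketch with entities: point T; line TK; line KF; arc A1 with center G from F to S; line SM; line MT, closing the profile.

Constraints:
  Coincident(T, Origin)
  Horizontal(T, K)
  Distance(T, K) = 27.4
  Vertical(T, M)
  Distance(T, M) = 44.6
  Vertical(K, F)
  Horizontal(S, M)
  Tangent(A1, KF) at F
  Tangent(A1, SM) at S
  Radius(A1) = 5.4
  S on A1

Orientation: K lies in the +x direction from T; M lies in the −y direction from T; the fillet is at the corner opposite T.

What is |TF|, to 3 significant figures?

47.8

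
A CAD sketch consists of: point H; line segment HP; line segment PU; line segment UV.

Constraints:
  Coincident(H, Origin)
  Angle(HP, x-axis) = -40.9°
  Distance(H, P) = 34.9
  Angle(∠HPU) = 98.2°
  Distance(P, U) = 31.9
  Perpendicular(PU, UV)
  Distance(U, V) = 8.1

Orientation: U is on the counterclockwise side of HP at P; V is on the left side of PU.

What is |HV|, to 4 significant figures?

45.38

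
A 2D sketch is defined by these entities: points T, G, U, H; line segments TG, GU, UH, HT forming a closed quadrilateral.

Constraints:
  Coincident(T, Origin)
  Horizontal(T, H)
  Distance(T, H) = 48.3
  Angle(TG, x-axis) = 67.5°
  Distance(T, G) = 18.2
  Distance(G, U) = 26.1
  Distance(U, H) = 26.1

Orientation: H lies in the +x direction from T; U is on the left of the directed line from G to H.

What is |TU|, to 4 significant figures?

38.87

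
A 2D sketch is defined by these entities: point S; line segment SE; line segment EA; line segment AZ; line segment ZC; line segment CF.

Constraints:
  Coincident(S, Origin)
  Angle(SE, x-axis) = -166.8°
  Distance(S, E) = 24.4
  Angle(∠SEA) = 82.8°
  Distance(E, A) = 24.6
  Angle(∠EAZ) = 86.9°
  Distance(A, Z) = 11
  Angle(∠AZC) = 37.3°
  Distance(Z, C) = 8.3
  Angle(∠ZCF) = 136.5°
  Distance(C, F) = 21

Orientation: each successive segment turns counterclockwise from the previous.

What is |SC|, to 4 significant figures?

25.86

S is at the origin; SE runs at -166.8° with length 24.4, so E = (-23.76, -5.572). ∠SEA = 82.8° gives EA at -69.60° from the x-axis; with |EA| = 24.6, A = (-15.18, -28.63). ∠EAZ = 86.9° gives AZ at 23.50° from the x-axis; with |AZ| = 11.0, Z = (-5.093, -24.24). ∠AZC = 37.3° gives ZC at 166.2° from the x-axis; with |ZC| = 8.3, C = (-13.15, -22.26). Then |SC| = |C − S| = 25.86.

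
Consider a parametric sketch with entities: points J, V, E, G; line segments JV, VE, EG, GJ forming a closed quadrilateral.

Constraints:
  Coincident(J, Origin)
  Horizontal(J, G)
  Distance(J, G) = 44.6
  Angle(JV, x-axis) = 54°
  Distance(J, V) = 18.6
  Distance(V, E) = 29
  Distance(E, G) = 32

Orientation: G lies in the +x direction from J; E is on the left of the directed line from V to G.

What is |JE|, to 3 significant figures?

46.8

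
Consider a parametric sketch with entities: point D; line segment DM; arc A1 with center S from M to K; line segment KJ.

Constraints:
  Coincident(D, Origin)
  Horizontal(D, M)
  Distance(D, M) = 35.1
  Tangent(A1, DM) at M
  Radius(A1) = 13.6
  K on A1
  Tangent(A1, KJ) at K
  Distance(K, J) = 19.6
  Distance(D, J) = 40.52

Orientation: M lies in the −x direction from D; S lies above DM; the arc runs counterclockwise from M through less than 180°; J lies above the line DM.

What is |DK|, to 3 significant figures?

25.8

D is at the origin; D and M share the same y with |DM| = 35.1 and M on the −x side, so M = (-35.1, 0.00). The tangent condition forces SM to be normal to DM, so S = M + (0, 13.6) = (-35.1, 13.6). Since SK ⟂ KJ (tangency), |SJ| = √(13.6² + 19.6²) = 23.9 regardless of where K sits on A1. So J lies on both circle(D, 40.52) and circle(S, 23.9); the above-DM intersection is J = (-22.4, 33.8). K is the foot of the tangent from J: K = (-21.5, 14.2).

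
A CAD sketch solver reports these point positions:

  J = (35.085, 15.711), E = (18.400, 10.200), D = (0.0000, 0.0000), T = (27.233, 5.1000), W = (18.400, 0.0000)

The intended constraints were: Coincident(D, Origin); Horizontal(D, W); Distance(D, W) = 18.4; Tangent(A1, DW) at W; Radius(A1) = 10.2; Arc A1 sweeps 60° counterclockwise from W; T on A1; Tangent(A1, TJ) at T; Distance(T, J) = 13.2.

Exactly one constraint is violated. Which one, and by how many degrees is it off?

Tangent(A1, TJ) at T — off by 6.50°.

D = (0.00, 0.00) ✓; D.y = 0.00, W.y = 0.00 ✓; |DW| = 18.40 ✓; ∠(EW, WD) = 90.00° ✓; |EW| = 10.20 ✓; bearing(E→T) − bearing(E→W) = 60.00° ✓; |ET| = 10.20 ✓; ∠(ET, TJ) = 96.50° ✗; |TJ| = 13.20 ✓.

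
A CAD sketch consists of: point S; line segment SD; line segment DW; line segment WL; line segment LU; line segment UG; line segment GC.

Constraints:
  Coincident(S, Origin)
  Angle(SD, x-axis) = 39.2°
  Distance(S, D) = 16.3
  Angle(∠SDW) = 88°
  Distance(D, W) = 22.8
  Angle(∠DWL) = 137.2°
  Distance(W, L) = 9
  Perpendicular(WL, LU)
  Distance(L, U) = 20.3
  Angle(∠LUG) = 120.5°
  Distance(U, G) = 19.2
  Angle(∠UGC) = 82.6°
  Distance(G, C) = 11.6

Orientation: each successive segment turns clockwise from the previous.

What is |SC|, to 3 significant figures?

10.3

S is at the origin; SD runs at 39.2° with length 16.3, so D = (12.6, 10.3). ∠SDW = 88.0° gives DW at -52.8° from the x-axis; with |DW| = 22.8, W = (26.4, -7.86). ∠DWL = 137.2° gives WL at -95.6° from the x-axis; with |WL| = 9.0, L = (25.5, -16.8). WL is perpendicular to LU, so LU runs at 174°; with |LU| = 20.3, U = (5.34, -14.8). ∠LUG = 120.5° gives UG at 115° from the x-axis; with |UG| = 19.2, G = (-2.75, 2.58). ∠UGC = 82.6° gives GC at 17.5° from the x-axis; with |GC| = 11.6, C = (8.31, 6.07). Then |SC| = |C − S| = 10.3.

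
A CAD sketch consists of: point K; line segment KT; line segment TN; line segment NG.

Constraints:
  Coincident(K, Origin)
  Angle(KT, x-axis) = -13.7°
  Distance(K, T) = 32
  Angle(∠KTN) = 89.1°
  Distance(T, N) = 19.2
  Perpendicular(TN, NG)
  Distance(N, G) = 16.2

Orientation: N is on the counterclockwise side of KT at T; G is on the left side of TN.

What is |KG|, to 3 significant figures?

24.5

∠KTN = 89.1°, so TN runs at -13.7° + (180° − 89.1°) = 77.2° from the x-axis; with |TN| = 19.2, N = T + 19.2·(cos 77.2°, sin 77.2°) = (35.3, 11.1). The perpendicularity gives NG at right angles to TN; with |NG| = 16.2 on the left of TN, G = N + 16.2·(-0.975, 0.222) = (19.5, 14.7). Then |KG| = |G − K| = 24.5.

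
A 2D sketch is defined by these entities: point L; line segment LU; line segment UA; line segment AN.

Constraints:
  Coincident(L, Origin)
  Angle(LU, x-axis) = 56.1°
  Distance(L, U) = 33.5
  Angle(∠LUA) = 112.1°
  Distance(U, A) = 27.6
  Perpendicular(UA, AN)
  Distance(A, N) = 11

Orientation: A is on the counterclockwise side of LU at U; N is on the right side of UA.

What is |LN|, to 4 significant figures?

58.17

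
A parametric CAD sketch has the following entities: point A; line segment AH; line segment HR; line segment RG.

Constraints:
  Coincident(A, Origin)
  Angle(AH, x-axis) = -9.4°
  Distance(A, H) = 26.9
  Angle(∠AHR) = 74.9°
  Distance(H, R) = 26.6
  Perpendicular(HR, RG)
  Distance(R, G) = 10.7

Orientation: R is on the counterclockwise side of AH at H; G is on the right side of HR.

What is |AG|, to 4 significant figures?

41.58

∠AHR = 74.9°, so HR runs at -9.4° + (180° − 74.9°) = 95.70° from the x-axis; with |HR| = 26.6, R = H + 26.6·(cos 95.70°, sin 95.70°) = (23.90, 22.08). HR is perpendicular to RG; with |RG| = 10.7 on the right of HR, G = R + 10.7·(0.9951, 0.09932) = (34.54, 23.14). Then |AG| = |G − A| = 41.58.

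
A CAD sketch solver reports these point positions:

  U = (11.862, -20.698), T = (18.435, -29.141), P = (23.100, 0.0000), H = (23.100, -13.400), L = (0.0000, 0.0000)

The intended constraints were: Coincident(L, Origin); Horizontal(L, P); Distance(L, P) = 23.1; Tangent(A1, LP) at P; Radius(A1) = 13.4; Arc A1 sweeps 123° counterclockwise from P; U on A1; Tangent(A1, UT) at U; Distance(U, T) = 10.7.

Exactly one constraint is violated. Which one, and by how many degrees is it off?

Tangent(A1, UT) at U — off by 4.90°.

L = (0.00, 0.00) ✓; L.y = 0.00, P.y = 0.00 ✓; |LP| = 23.10 ✓; ∠(HP, PL) = 90.00° ✓; |HP| = 13.40 ✓; bearing(H→U) − bearing(H→P) = 123.0° ✓; |HU| = 13.40 ✓; ∠(HU, UT) = 85.10° ✗; |UT| = 10.70 ✓.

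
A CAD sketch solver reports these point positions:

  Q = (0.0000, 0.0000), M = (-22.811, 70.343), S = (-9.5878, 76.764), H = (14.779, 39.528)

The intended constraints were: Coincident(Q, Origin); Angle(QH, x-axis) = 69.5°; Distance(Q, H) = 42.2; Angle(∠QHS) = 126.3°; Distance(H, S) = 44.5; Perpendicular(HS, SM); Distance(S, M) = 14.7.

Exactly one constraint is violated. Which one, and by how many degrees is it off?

Perpendicular(HS, SM) — off by 7.30°.

Q = (0.00, 0.00) ✓; QH at 69.50° ✓; |QH| = 42.20 ✓; ∠QHS = 126.3° ✓; |HS| = 44.50 ✓; ∠(HS, SM) = 82.70° ✗; |SM| = 14.70 ✓.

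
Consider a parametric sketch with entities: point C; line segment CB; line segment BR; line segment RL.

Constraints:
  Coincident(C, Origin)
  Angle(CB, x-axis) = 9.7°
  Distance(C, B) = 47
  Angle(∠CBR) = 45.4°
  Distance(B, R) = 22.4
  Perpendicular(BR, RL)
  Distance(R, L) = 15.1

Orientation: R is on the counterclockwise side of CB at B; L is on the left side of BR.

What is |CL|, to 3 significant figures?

21.2

C is at the origin; CB runs at 9.7° with length 47.0, so B = 47.0·(cos 9.7°, sin 9.7°) = (46.3, 7.92). ∠CBR = 45.4°, so BR runs at 9.7° + (180° − 45.4°) = 144° from the x-axis; with |BR| = 22.4, R = B + 22.4·(cos 144°, sin 144°) = (28.1, 21.0). The perpendicularity gives RL at right angles to BR; with |RL| = 15.1 on the left of BR, L = R + 15.1·(-0.584, -0.812) = (19.3, 8.73). Then |CL| = |L − C| = 21.2.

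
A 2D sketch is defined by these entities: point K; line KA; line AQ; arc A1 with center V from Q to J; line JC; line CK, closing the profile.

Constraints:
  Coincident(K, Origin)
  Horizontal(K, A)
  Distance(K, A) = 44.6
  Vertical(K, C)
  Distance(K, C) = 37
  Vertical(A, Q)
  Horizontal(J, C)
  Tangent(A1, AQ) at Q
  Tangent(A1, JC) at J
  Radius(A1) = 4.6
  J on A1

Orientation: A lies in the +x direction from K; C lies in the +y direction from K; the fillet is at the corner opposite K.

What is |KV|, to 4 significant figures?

51.48

K and C share the same x with |KC| = 37.0 and C on the +y side, so C = (0.000, 37.00). The virtual corner opposite K is at (44.60, 37.00). Tangency of A1 to AQ means the radius VQ is perpendicular to AQ and A1 meets JC tangentially, so VJ is at right angles to JC, with radius 4.6, so the center V sits 4.6 in from both sides at V = (40.00, 32.40). Then |KV| = |V − K| = 51.48.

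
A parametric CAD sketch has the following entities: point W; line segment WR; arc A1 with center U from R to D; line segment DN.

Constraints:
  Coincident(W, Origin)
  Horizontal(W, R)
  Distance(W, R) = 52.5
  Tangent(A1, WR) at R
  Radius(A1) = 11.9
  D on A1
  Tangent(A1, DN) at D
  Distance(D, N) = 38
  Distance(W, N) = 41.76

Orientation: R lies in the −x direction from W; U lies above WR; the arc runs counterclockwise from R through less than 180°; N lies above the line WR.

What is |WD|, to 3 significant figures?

43.1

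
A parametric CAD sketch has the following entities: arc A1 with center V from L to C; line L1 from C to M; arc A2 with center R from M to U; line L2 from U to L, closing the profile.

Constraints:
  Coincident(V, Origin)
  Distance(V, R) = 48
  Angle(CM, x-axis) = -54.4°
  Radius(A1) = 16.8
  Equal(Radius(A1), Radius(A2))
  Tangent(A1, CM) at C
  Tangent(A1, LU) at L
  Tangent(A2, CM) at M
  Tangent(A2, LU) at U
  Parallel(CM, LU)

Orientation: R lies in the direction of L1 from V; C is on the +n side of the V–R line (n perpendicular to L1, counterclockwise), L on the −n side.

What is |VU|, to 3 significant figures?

50.9

The slot axis is L1's direction at -54.4°, so u = (cos -54.4°, sin -54.4°) = (0.582, -0.813) and n = (−sin -54.4°, cos -54.4°) = (0.813, 0.582). V is at the origin and R lies 48.0 along u from V, so R = 48.0·u = (27.9, -39.0). Tangency of A1 to both parallel lines with radius 16.8 puts C and L at V ± 16.8·n: C = (13.7, 9.78), L = (-13.7, -9.78). Equal radii place M and U the same way about R: M = R + 16.8·n = (41.6, -29.2), U = R − 16.8·n = (14.3, -48.8). Then |VU| = |U − V| = 50.9.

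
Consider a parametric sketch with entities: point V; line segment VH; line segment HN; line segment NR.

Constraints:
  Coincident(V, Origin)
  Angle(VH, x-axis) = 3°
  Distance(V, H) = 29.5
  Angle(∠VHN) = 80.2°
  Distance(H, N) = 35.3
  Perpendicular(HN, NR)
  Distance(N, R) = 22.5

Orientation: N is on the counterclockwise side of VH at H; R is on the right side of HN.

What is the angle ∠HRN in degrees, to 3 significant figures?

57.5°

V is at the origin; VH runs at 3.0° with length 29.5, so H = 29.5·(cos 3.0°, sin 3.0°) = (29.5, 1.54). ∠VHN = 80.2°, so HN runs at 3.0° + (180° − 80.2°) = 103° from the x-axis; with |HN| = 35.3, N = H + 35.3·(cos 103°, sin 103°) = (21.6, 36.0). HN is perpendicular to NR; with |NR| = 22.5 on the right of HN, R = N + 22.5·(0.975, 0.222) = (43.6, 41.0). Then cos ∠HRN = RH·RN / (|RH||RN|), giving 57.5°.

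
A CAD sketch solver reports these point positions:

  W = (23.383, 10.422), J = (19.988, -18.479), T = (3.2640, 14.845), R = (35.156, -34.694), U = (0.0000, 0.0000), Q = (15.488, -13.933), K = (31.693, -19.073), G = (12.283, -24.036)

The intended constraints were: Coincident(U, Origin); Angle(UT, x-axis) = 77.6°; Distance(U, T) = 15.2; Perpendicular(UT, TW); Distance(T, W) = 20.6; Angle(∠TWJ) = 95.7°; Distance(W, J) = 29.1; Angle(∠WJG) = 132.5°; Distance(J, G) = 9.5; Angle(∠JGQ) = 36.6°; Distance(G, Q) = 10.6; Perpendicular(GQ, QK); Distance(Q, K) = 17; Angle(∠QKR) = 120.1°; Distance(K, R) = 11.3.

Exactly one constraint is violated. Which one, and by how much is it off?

Distance(K, R) = 11.3 — off by 4.70.

U = (0.00, 0.00) ✓; UT at 77.60° ✓; |UT| = 15.20 ✓; ∠(UT, TW) = 90.00° ✓; |TW| = 20.60 ✓; ∠TWJ = 95.70° ✓; |WJ| = 29.10 ✓; ∠WJG = 132.5° ✓; |JG| = 9.500 ✓; ∠JGQ = 36.60° ✓; |GQ| = 10.60 ✓; ∠(GQ, QK) = 90.00° ✓; |QK| = 17.00 ✓; ∠QKR = 120.1° ✓; |KR| = 16.00 ✗.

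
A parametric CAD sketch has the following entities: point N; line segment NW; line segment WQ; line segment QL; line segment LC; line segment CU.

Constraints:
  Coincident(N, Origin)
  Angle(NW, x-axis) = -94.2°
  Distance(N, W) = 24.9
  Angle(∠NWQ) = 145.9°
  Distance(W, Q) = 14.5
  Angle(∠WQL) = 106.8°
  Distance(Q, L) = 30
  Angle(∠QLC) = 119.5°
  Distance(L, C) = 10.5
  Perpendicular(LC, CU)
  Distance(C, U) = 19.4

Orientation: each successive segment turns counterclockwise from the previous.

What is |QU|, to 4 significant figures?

26.15

N is at the origin; NW runs at -94.2° with length 24.9, so W = (-1.824, -24.83). ∠NWQ = 145.9° gives WQ at -60.10° from the x-axis; with |WQ| = 14.5, Q = (5.404, -37.40). ∠WQL = 106.8° gives QL at 13.10° from the x-axis; with |QL| = 30.0, L = (34.62, -30.60). ∠QLC = 119.5° gives LC at 73.60° from the x-axis; with |LC| = 10.5, C = (37.59, -20.53). LC is perpendicular to CU, so CU runs at 163.6°; with |CU| = 19.4, U = (18.98, -15.05). Then |QU| = |U − Q| = 26.15.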